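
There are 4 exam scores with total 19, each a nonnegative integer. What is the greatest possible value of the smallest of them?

The average is 19/4 < 5, so some value is ≤ 4.
Taking 1 copy of 4 and 3 copies of 5 gives exactly 19, so 4 is attained.

4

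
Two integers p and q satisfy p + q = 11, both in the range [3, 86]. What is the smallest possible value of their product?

24

pq = p(11 − p) is concave in p, so over [3, 8] it is minimized at an endpoint.
At the endpoint p = 3, q = 11 − 3 = 8, so pq = 3 × 8 = 24.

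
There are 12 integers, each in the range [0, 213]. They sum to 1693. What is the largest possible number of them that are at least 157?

10

Suppose k of them are at least 157. Those contribute at least 157 each and the other 12 − k at least 0 each.
So the total is at least 157k + 0(12 − k) = 0 + 157k. This must be ≤ 1693, giving k ≤ 10.
k = 10 is achieved by 10 values at 157 and 2 at 0, total 1570; add 123 to one value (staying below 157) to reach 1693.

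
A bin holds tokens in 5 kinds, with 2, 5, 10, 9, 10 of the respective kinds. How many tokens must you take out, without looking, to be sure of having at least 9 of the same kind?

In the worst case you take as many as possible of each kind without reaching 9: 2 + 5 + 8 + 8 + 8 = 31.
The next one must give 9 of some kind, so 31 + 1 = 32.

32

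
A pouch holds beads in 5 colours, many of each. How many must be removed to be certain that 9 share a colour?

You could draw 8 of every colour without reaching 9 of any — 40 in all.
One more forces 9 of some colour, so 40 + 1 = 41.

41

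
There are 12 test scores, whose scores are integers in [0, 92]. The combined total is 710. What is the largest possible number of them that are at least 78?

9

If k of the values are ≥ 78, the total is ≥ 78k + 0(12 − k).
Setting 78k + 0(12 − k) ≤ 710 gives 78k ≤ 710, so k ≤ 9.
k = 9 is achieved by 9 values at 78 and 3 at 0, total 702; add 8 to one value (staying below 78) to reach 710.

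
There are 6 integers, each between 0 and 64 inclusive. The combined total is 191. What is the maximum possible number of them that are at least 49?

3

If k of the values are ≥ 49, the total is ≥ 49k + 0(6 − k).
Setting 49k + 0(6 − k) ≤ 191 gives 49k ≤ 191, so k ≤ 3.
k = 3 is achieved by 3 values at 49 and 3 at 0, total 147; add 44 to one value (staying below 49) to reach 191.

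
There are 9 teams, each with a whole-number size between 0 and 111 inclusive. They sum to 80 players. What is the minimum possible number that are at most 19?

5

Let j be the number exceeding 19. Then the total is ≥ 20·j + 0·(9 − j) = 0 + 20j.
So 20j ≤ 80 and j ≤ 4; hence at least 9 − 4 = 5 are ≤ 19.
Exactly 5 works: 5 values at 0 and 4 at 20 total 80.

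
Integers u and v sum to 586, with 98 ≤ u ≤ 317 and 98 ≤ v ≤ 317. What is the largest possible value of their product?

85849

With u + v fixed, uv peaks when the two are closest together.
Taking u = 293 and v = 293 (both in [98, 317]) gives uv = 85849.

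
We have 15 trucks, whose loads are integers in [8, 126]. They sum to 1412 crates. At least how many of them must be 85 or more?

4

Each value short of 85 is at most 84, costing at least 126 − 84 = 42 against the maximum total of 1890.
We can afford to lose at most 1890 − 1412 = 478, so at most ⌊478/42⌋ = 11 fall short, and at least 4 are ≥ 85.
Exactly 4 works: 4 values at 126 and 11 at 84 total 1428; lower one of the high values by 16 (still ≥ 85) to hit 1412.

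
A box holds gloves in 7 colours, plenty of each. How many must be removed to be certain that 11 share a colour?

In the worst case you draw 10 of each of the 7 colours: 7 × 10 = 70.
One more forces 11 of some colour, so 70 + 1 = 71.

71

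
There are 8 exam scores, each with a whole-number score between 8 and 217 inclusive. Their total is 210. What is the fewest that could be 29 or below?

2

If only k of them are at most 29, the other 8 − k are at least 30, so the total is at least (8 − k)·30 + k·8.
This is ≤ 210, so (8 − k)·30 + 8k ≤ 210, which gives k ≥ 2.
Exactly 2 works: 2 values at 8 and 6 at 30 total 196; raise one of the low values by 14 (still ≤ 29) to hit 210.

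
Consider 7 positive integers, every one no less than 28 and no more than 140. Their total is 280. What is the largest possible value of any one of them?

To make one integer as large as possible, make the other 6 as small as possible.
The other 6 contribute at least 6 × 28 = 168, leaving at most 280 − 168 = 112.
Since 112 ≤ 140, this is achievable: one at 112 and 6 at 28.

112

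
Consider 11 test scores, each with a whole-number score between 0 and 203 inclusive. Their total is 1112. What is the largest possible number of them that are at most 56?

Suppose k of them are at most 56. Those contribute at most 56 each and the rest at most 203 each.
So the total is at most 56k + 203(11 − k) = 2233 − 147k. This must still be ≥ 1112, so k ≤ 7.
k = 7 is achieved by 7 values at 56 and 4 at 203, total 1204; lower one of the 203's by 92 (still > 56) to reach 1112.

7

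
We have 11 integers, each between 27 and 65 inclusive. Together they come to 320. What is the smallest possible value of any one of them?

To make one integer as small as possible, make the other 10 as large as possible.
The other 10 can take up 10 × 65 = 650 ≥ 320 − 27, so one integer can sit at its floor of 27.
Achievable: one at 27 and the other 10 totalling 293, which fits since 10 × 27 ≤ 293 ≤ 10 × 65.

27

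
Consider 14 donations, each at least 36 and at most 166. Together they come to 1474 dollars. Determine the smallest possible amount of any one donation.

To make one donation as small as possible, make the other 13 as large as possible.
The other 13 can take up 13 × 166 = 2158 ≥ 1474 − 36, so one donation can sit at its floor of 36.
Achievable: one at 36 and the other 13 totalling 1438, which fits since 13 × 36 ≤ 1438 ≤ 13 × 166.

36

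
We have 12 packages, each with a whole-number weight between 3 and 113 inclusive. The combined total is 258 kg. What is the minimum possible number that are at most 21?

Each value above 21 is at least 22, contributing at least 22 − 3 = 19 above the floor 3.
The sum exceeds the floor total 36 by 222, so at most ⌊222/19⌋ = 11 exceed 21, and at least 1 are ≤ 21.
Exactly 1 works: 1 value at 3 and 11 at 22 total 245; raise one of the low values by 13 (still ≤ 21) to hit 258.

1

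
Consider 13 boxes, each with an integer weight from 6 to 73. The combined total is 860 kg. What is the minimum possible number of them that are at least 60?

7

Suppose at most 13 − j of them reach 60; then j values are ≤ 59 and the rest ≤ 73.
The total is then ≤ 59·j + 73·(13 − j) = 949 − 14j. For this to be ≥ 860 we need j ≤ 6, so at least 13 − 6 = 7 must reach 60.
Exactly 7 works: 7 values at 73 and 6 at 59 total 865; lower one of the high values by 5 (still ≥ 60) to hit 860.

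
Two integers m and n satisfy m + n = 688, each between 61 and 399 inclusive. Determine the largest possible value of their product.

118336

With m + n fixed, mn peaks when the two are closest together.
Taking m = 344 and n = 344 (both in [61, 399]) gives mn = 118336.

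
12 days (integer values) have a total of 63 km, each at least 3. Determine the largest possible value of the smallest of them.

The 12 values sum to 63, so their minimum is at most ⌊63/12⌋ = 5.
Equality holds with 9 values of 5 and 3 values of 6.

5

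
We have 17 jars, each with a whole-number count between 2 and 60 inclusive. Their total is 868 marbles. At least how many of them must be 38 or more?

Each value short of 38 is at most 37, costing at least 60 − 37 = 23 against the maximum total of 1020.
We can afford to lose at most 1020 − 868 = 152, so at most ⌊152/23⌋ = 6 fall short, and at least 11 are ≥ 38.
Exactly 11 works: 11 values at 60 and 6 at 37 total 882; lower one of the high values by 14 (still ≥ 38) to hit 868.

11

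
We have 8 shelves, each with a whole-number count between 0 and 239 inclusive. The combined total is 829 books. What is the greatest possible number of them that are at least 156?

5

If k of the values are ≥ 156, the total is ≥ 156k + 0(8 − k).
Setting 156k + 0(8 − k) ≤ 829 gives 156k ≤ 829, so k ≤ 5.
k = 5 is achieved by 5 values at 156 and 3 at 0, total 780; add 49 to one value (staying below 156) to reach 829.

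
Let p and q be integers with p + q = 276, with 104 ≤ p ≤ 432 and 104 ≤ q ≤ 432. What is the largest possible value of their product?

19044

pq = p(276 − p) is maximized when p is as near 276/2 as the bounds allow.
Taking p = 138 and q = 138 (both in [104, 432]) gives pq = 19044.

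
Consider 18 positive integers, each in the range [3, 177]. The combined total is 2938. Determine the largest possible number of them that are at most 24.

1

Suppose k of them are at most 24. Those contribute at most 24 each and the rest at most 177 each.
So the total is at most 24k + 177(18 − k) = 3186 − 153k. This must still be ≥ 2938, so k ≤ 1.
k = 1 is achieved by 1 value at 24 and 17 at 177, total 3033; lower one of the 177's by 95 (still > 24) to reach 2938.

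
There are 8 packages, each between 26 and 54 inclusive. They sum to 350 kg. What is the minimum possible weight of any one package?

To make one package as small as possible, make the other 7 as large as possible.
The other 7 can take up 7 × 54 = 378 ≥ 350 − 26, so one package can sit at its floor of 26.
Achievable: one at 26 and the other 7 totalling 324, which fits since 7 × 26 ≤ 324 ≤ 7 × 54.

26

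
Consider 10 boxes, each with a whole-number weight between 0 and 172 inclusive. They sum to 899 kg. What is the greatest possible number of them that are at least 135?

6

With k values at 135 or above and the rest at least 0, the sum is at least 0 + 135k.
Since the sum is 899, we need 135k ≤ 899, i.e. k ≤ 6.
k = 6 is achieved by 6 values at 135 and 4 at 0, total 810; add 89 to one value (staying below 135) to reach 899.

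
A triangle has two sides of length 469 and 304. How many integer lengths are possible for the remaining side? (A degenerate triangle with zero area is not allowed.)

607

The triangle inequality gives |469 − 304| < c < 469 + 304, i.e. 165 < c < 773.
So c can be any integer from 166 to 772: 607 values.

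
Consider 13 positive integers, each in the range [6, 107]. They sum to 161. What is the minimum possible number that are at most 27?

Let j be the number exceeding 27. Then the total is ≥ 28·j + 6·(13 − j) = 78 + 22j.
So 22j ≤ 83 and j ≤ 3; hence at least 13 − 3 = 10 are ≤ 27.
Exactly 10 works: 10 values at 6 and 3 at 28 total 144; raise one of the low values by 17 (still ≤ 27) to hit 161.

10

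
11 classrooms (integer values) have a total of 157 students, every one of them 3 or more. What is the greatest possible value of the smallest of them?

14

The average is 157/11 < 15, so some value is ≤ 14.
Taking 8 copies of 14 and 3 copies of 15 gives exactly 157, so 14 is attained.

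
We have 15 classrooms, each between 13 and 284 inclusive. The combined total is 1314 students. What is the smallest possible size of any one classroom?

To make one classroom as small as possible, make the other 14 as large as possible.
The other 14 can take up 14 × 284 = 3976 ≥ 1314 − 13, so one classroom can sit at its floor of 13.
Achievable: one at 13 and the other 14 totalling 1301, which fits since 14 × 13 ≤ 1301 ≤ 14 × 284.

13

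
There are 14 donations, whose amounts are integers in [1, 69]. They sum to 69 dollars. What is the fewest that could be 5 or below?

Let j be the number exceeding 5. Then the total is ≥ 6·j + 1·(14 − j) = 14 + 5j.
So 5j ≤ 55 and j ≤ 11; hence at least 14 − 11 = 3 are ≤ 5.
Exactly 3 works: 3 values at 1 and 11 at 6 total 69.

3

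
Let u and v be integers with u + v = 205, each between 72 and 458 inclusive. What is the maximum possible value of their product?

10506

For a fixed sum, the product uv is largest when u and v are as close as possible.
Taking u = 102 and v = 103 (both in [72, 458]) gives uv = 10506.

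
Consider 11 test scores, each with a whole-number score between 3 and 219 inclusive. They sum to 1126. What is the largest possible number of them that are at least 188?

5

Suppose k of them are at least 188. Those contribute at least 188 each and the other 11 − k at least 3 each.
So the total is at least 188k + 3(11 − k) = 33 + 185k. This must be ≤ 1126, giving k ≤ 5.
k = 5 is achieved by 5 values at 188 and 6 at 3, total 958; add 168 to one value (staying below 188) to reach 1126.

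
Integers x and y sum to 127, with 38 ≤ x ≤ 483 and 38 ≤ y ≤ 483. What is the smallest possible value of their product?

3382

xy = x(127 − x) is concave in x, so over [38, 89] it is minimized at an endpoint.
At the endpoint x = 38, y = 127 − 38 = 89, so xy = 38 × 89 = 3382.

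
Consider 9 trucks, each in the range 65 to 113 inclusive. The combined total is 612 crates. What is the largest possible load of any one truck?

Maximizing one value means minimizing the remaining 8.
The other 8 contribute at least 8 × 65 = 520, leaving at most 612 − 520 = 92.
Since 92 ≤ 113, this is achievable: one at 92 and 8 at 65.

92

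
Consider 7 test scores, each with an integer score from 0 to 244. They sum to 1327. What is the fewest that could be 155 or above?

Suppose at most 7 − j of them reach 155; then j values are ≤ 154 and the rest ≤ 244.
The total is then ≤ 154·j + 244·(7 − j) = 1708 − 90j. For this to be ≥ 1327 we need j ≤ 4, so at least 7 − 4 = 3 must reach 155.
Exactly 3 works: 3 values at 244 and 4 at 154 total 1348; lower one of the high values by 21 (still ≥ 155) to hit 1327.

3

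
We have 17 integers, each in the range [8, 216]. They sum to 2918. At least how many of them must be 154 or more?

6

Suppose at most 17 − j of them reach 154; then j values are ≤ 153 and the rest ≤ 216.
The total is then ≤ 153·j + 216·(17 − j) = 3672 − 63j. For this to be ≥ 2918 we need j ≤ 11, so at least 17 − 11 = 6 must reach 154.
Exactly 6 works: 6 values at 216 and 11 at 153 total 2979; lower one of the high values by 61 (still ≥ 154) to hit 2918.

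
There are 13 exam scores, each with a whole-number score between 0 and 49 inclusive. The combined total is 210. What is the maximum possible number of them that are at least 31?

Suppose k of them are at least 31. Those contribute at least 31 each and the other 13 − k at least 0 each.
So the total is at least 31k + 0(13 − k) = 0 + 31k. This must be ≤ 210, giving k ≤ 6.
k = 6 is achieved by 6 values at 31 and 7 at 0, total 186; add 24 to one value (staying below 31) to reach 210.

6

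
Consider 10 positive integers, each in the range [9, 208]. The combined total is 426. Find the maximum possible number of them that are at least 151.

If k of the values are ≥ 151, the total is ≥ 151k + 9(10 − k).
Setting 151k + 9(10 − k) ≤ 426 gives 142k ≤ 336, so k ≤ 2.
k = 2 is achieved by 2 values at 151 and 8 at 9, total 374; add 52 to one value (staying below 151) to reach 426.

2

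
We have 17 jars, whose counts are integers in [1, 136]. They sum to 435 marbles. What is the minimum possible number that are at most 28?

3

Each value above 28 is at least 29, contributing at least 29 − 1 = 28 above the floor 1.
The sum exceeds the floor total 17 by 418, so at most ⌊418/28⌋ = 14 exceed 28, and at least 3 are ≤ 28.
Exactly 3 works: 3 values at 1 and 14 at 29 total 409; raise one of the low values by 26 (still ≤ 28) to hit 435.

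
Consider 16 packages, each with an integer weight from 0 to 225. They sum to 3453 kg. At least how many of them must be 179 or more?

Each value short of 179 is at most 178, costing at least 225 − 178 = 47 against the maximum total of 3600.
We can afford to lose at most 3600 − 3453 = 147, so at most ⌊147/47⌋ = 3 fall short, and at least 13 are ≥ 179.
Exactly 13 works: 13 values at 225 and 3 at 178 total 3459; lower one of the high values by 6 (still ≥ 179) to hit 3453.

13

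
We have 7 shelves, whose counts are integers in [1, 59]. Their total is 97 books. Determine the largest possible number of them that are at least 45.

If k of the values are ≥ 45, the total is ≥ 45k + 1(7 − k).
Setting 45k + 1(7 − k) ≤ 97 gives 44k ≤ 90, so k ≤ 2.
k = 2 is achieved by 2 values at 45 and 5 at 1, total 95; add 2 to one value (staying below 45) to reach 97.

2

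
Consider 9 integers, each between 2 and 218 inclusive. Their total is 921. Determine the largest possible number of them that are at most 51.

6

Each value at 51 or below falls at least 218 − 51 = 167 short of the ceiling 218.
The ceiling total is 9 × 218 = 1962, and we need 921, so at most ⌊(1962 − 921)/167⌋ = 6 can be that low.
k = 6 is achieved by 6 values at 51 and 3 at 218, total 960; lower one of the 218's by 39 (still > 51) to reach 921.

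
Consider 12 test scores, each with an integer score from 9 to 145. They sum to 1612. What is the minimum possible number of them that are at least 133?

3

If only k of them are at least 133, the other 12 − k are at most 132, so the total is at most k·145 + (12 − k)·132.
This must reach 1612, so k·145 + (12 − k)·132 ≥ 1612, giving k ≥ 3.
Exactly 3 works: 3 values at 145 and 9 at 132 total 1623; lower one of the high values by 11 (still ≥ 133) to hit 1612.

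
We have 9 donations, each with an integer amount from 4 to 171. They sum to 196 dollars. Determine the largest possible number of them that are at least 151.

If k of the values are ≥ 151, the total is ≥ 151k + 4(9 − k).
Setting 151k + 4(9 − k) ≤ 196 gives 147k ≤ 160, so k ≤ 1.
k = 1 is achieved by 1 value at 151 and 8 at 4, total 183; add 13 to one value (staying below 151) to reach 196.

1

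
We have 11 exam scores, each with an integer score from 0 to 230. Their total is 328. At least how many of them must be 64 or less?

6

Each value above 64 is at least 65, contributing at least 65 − 0 = 65 above the floor 0.
The sum exceeds the floor total 0 by 328, so at most ⌊328/65⌋ = 5 exceed 64, and at least 6 are ≤ 64.
Exactly 6 works: 6 values at 0 and 5 at 65 total 325; raise one of the low values by 3 (still ≤ 64) to hit 328.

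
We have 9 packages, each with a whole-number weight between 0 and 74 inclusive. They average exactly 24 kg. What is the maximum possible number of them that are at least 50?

4

The total is 9 × 24 = 216.
Suppose k of them are at least 50. Those contribute at least 50 each and the other 9 − k at least 0 each.
So the total is at least 50k + 0(9 − k) = 0 + 50k. This must be ≤ 216, giving k ≤ 4.
k = 4 is achieved by 4 values at 50 and 5 at 0, total 200; add 16 to one value (staying below 50) to reach 216.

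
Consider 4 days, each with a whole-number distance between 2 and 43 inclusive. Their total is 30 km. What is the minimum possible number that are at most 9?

If only k of them are at most 9, the other 4 − k are at least 10, so the total is at least (4 − k)·10 + k·2.
This is ≤ 30, so (4 − k)·10 + 2k ≤ 30, which gives k ≥ 2.
Exactly 2 works: 2 values at 2 and 2 at 10 total 24; raise one of the low values by 6 (still ≤ 9) to hit 30.

2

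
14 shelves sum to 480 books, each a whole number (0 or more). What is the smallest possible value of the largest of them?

35

If every one of the 14 were at most 34, the total would be at most 14 × 34 = 476 < 480.
Taking 10 copies of 34 and 4 copies of 35 gives exactly 480, so 35 is attained.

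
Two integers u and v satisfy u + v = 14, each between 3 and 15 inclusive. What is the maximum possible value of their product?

49

With u + v fixed, uv peaks when the two are closest together.
Taking u = 7 and v = 7 (both in [3, 15]) gives uv = 49.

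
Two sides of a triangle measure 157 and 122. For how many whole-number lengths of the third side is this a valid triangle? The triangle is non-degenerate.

The triangle inequality gives |157 − 122| < c < 157 + 122, i.e. 35 < c < 279.
So c can be any integer from 36 to 278: 243 values.

243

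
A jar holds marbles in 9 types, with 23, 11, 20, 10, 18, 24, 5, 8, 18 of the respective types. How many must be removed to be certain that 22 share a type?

133

In the worst case you take as many as possible of each type without reaching 22: 21 + 11 + 20 + 10 + 18 + 21 + 5 + 8 + 18 = 132.
The next one must give 22 of some type, so 132 + 1 = 133.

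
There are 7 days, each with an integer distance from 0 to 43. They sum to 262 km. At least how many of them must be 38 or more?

1

Each value short of 38 is at most 37, costing at least 43 − 37 = 6 against the maximum total of 301.
We can afford to lose at most 301 − 262 = 39, so at most ⌊39/6⌋ = 6 fall short, and at least 1 are ≥ 38.
Exactly 1 works: 1 value at 43 and 6 at 37 total 265; lower one of the high values by 3 (still ≥ 38) to hit 262.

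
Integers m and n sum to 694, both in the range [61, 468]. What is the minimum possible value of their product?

mn = m(694 − m) is concave in m, so over [226, 468] it is minimized at an endpoint.
At the endpoint m = 226, n = 694 − 226 = 468, so mn = 226 × 468 = 105768.

105768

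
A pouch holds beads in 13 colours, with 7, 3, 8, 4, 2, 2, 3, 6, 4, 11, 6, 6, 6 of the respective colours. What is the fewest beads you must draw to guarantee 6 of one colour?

In the worst case you take as many as possible of each colour without reaching 6: 5 + 3 + 5 + 4 + 2 + 2 + 3 + 5 + 4 + 5 + 5 + 5 + 5 = 53.
The next one must give 6 of some colour, so 53 + 1 = 54.

54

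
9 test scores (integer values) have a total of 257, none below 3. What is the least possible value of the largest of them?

29

Some value must be at least ⌈257/9⌉ = 29, since 9 × 28 = 252 < 257.
Achievable: 5 of them at 29 and 4 at 28 total 257.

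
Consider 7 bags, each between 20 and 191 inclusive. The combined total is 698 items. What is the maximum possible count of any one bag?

Maximizing one value means minimizing the remaining 6.
The other 6 contribute at least 6 × 20 = 120, leaving at most 698 − 120 = 578.
But each bag is capped at 191, so the maximum is 191.
Achievable: one at 191 and the other 6 totalling 507, which fits since 6 × 20 ≤ 507 ≤ 6 × 191.

191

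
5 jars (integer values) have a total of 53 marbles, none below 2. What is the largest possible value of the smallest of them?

10

The 5 values sum to 53, so their minimum is at most ⌊53/5⌋ = 10.
Equality holds with 2 values of 10 and 3 values of 11.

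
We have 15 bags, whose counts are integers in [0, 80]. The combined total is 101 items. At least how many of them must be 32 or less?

12

Let j be the number exceeding 32. Then the total is ≥ 33·j + 0·(15 − j) = 0 + 33j.
So 33j ≤ 101 and j ≤ 3; hence at least 15 − 3 = 12 are ≤ 32.
Exactly 12 works: 12 values at 0 and 3 at 33 total 99; raise one of the low values by 2 (still ≤ 32) to hit 101.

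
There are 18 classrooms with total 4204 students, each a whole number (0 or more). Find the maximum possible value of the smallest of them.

If every one of the 18 were at least 234, the total would be at least 18 × 234 = 4212 > 4204.
Achievable: 8 of them at 233 and 10 at 234 total 4204.

233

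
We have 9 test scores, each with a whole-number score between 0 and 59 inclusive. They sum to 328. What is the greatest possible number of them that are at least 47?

6

With k values at 47 or above and the rest at least 0, the sum is at least 0 + 47k.
Since the sum is 328, we need 47k ≤ 328, i.e. k ≤ 6.
k = 6 is achieved by 6 values at 47 and 3 at 0, total 282; add 46 to one value (staying below 47) to reach 328.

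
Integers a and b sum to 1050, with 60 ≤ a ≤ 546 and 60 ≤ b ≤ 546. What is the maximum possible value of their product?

275625

ab = a(1050 − a) is maximized when a is as near 1050/2 as the bounds allow.
Taking a = 525 and b = 525 (both in [60, 546]) gives ab = 275625.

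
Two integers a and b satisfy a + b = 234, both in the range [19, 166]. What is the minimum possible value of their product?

Since a + b is fixed, pushing one of them to its bound minimizes the product.
At the endpoint a = 68, b = 234 − 68 = 166, so ab = 68 × 166 = 11288.

11288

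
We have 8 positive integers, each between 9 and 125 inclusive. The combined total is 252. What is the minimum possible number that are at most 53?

4

Each value above 53 is at least 54, contributing at least 54 − 9 = 45 above the floor 9.
The sum exceeds the floor total 72 by 180, so at most ⌊180/45⌋ = 4 exceed 53, and at least 4 are ≤ 53.
Exactly 4 works: 4 values at 9 and 4 at 54 total 252.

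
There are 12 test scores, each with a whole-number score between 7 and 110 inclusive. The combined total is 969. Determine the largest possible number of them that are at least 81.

11

With k values at 81 or above and the rest at least 7, the sum is at least 84 + 74k.
Since the sum is 969, we need 74k ≤ 885, i.e. k ≤ 11.
k = 11 is achieved by 11 values at 81 and 1 at 7, total 898; add 71 to one value (staying below 81) to reach 969.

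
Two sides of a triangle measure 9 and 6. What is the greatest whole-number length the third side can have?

14

The third side must be less than 9 + 6 = 15.
The largest integer below 15 is 14.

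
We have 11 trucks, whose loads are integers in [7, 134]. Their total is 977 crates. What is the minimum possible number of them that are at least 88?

1

If only k of them are at least 88, the other 11 − k are at most 87, so the total is at most k·134 + (11 − k)·87.
This must reach 977, so k·134 + (11 − k)·87 ≥ 977, giving k ≥ 1.
Exactly 1 works: 1 value at 134 and 10 at 87 total 1004; lower one of the high values by 27 (still ≥ 88) to hit 977.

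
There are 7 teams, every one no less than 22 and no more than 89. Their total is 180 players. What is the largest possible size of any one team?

48

Maximizing one value means minimizing the remaining 6.
The other 6 contribute at least 6 × 22 = 132, leaving at most 180 − 132 = 48.
Since 48 ≤ 89, this is achievable: one at 48 and 6 at 22.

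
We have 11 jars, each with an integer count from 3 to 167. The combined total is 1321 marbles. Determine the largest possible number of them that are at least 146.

With k values at 146 or above and the rest at least 3, the sum is at least 33 + 143k.
Since the sum is 1321, we need 143k ≤ 1288, i.e. k ≤ 9.
k = 9 is achieved by 9 values at 146 and 2 at 3, total 1320; add 1 to one value (staying below 146) to reach 1321.

9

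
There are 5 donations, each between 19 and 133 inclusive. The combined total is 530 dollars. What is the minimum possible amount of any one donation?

19

To make one donation as small as possible, make the other 4 as large as possible.
The other 4 can take up 4 × 133 = 532 ≥ 530 − 19, so one donation can sit at its floor of 19.
Achievable: one at 19 and the other 4 totalling 511, which fits since 4 × 19 ≤ 511 ≤ 4 × 133.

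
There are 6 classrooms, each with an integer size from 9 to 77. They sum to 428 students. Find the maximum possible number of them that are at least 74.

With k values at 74 or above and the rest at least 9, the sum is at least 54 + 65k.
Since the sum is 428, we need 65k ≤ 374, i.e. k ≤ 5.
k = 5 is achieved by 5 values at 74 and 1 at 9, total 379; add 49 to one value (staying below 74) to reach 428.

5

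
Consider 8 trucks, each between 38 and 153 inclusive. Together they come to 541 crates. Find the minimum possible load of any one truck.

38

To make one truck as small as possible, make the other 7 as large as possible.
The other 7 can take up 7 × 153 = 1071 ≥ 541 − 38, so one truck can sit at its floor of 38.
Achievable: one at 38 and the other 7 totalling 503, which fits since 7 × 38 ≤ 503 ≤ 7 × 153.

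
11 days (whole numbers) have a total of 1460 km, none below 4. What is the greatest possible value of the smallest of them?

132

The average is 1460/11 < 133, so some value is ≤ 132.
Taking 3 copies of 132 and 8 copies of 133 gives exactly 1460, so 132 is attained.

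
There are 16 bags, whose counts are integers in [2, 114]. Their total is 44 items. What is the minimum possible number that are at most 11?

15

If only k of them are at most 11, the other 16 − k are at least 12, so the total is at least (16 − k)·12 + k·2.
This is ≤ 44, so (16 − k)·12 + 2k ≤ 44, which gives k ≥ 15.
Exactly 15 works: 15 values at 2 and 1 at 12 total 42; raise one of the low values by 2 (still ≤ 11) to hit 44.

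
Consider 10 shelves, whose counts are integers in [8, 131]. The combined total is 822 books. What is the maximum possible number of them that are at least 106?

7

Suppose k of them are at least 106. Those contribute at least 106 each and the other 10 − k at least 8 each.
So the total is at least 106k + 8(10 − k) = 80 + 98k. This must be ≤ 822, giving k ≤ 7.
k = 7 is achieved by 7 values at 106 and 3 at 8, total 766; add 56 to one value (staying below 106) to reach 822.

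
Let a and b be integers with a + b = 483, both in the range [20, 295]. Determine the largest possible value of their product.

For a fixed sum, the product ab is largest when a and b are as close as possible.
Taking a = 241 and b = 242 (both in [20, 295]) gives ab = 58322.

58322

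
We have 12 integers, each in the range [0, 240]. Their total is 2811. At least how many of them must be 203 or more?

11

Each value short of 203 is at most 202, costing at least 240 − 202 = 38 against the maximum total of 2880.
We can afford to lose at most 2880 − 2811 = 69, so at most ⌊69/38⌋ = 1 fall short, and at least 11 are ≥ 203.
Exactly 11 works: 11 values at 240 and 1 at 202 total 2842; lower one of the high values by 31 (still ≥ 203) to hit 2811.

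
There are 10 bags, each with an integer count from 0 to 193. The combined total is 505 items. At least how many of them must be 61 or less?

If only k of them are at most 61, the other 10 − k are at least 62, so the total is at least (10 − k)·62 + k·0.
This is ≤ 505, so (10 − k)·62 + 0k ≤ 505, which gives k ≥ 2.
Exactly 2 works: 2 values at 0 and 8 at 62 total 496; raise one of the low values by 9 (still ≤ 61) to hit 505.

2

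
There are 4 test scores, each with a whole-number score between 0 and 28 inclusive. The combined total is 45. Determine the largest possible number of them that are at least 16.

2

With k values at 16 or above and the rest at least 0, the sum is at least 0 + 16k.
Since the sum is 45, we need 16k ≤ 45, i.e. k ≤ 2.
k = 2 is achieved by 2 values at 16 and 2 at 0, total 32; add 13 to one value (staying below 16) to reach 45.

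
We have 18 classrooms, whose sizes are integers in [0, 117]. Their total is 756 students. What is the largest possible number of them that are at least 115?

6

With k values at 115 or above and the rest at least 0, the sum is at least 0 + 115k.
Since the sum is 756, we need 115k ≤ 756, i.e. k ≤ 6.
k = 6 is achieved by 6 values at 115 and 12 at 0, total 690; add 66 to one value (staying below 115) to reach 756.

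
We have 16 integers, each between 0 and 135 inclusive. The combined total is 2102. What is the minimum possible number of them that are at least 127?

10

Each value short of 127 is at most 126, costing at least 135 − 126 = 9 against the maximum total of 2160.
We can afford to lose at most 2160 − 2102 = 58, so at most ⌊58/9⌋ = 6 fall short, and at least 10 are ≥ 127.
Exactly 10 works: 10 values at 135 and 6 at 126 total 2106; lower one of the high values by 4 (still ≥ 127) to hit 2102.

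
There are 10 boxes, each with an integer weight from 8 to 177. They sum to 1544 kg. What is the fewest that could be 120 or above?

7

If only k of them are at least 120, the other 10 − k are at most 119, so the total is at most k·177 + (10 − k)·119.
This must reach 1544, so k·177 + (10 − k)·119 ≥ 1544, giving k ≥ 7.
Exactly 7 works: 7 values at 177 and 3 at 119 total 1596; lower one of the high values by 52 (still ≥ 120) to hit 1544.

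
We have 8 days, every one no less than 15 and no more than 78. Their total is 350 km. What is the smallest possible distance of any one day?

15

To make one day as small as possible, make the other 7 as large as possible.
The other 7 can take up 7 × 78 = 546 ≥ 350 − 15, so one day can sit at its floor of 15.
Achievable: one at 15 and the other 7 totalling 335, which fits since 7 × 15 ≤ 335 ≤ 7 × 78.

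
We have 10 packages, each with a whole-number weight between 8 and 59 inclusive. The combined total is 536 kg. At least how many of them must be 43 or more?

If only k of them are at least 43, the other 10 − k are at most 42, so the total is at most k·59 + (10 − k)·42.
This must reach 536, so k·59 + (10 − k)·42 ≥ 536, giving k ≥ 7.
Exactly 7 works: 7 values at 59 and 3 at 42 total 539; lower one of the high values by 3 (still ≥ 43) to hit 536.

7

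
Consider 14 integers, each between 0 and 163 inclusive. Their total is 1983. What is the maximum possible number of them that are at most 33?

2

Each value at 33 or below falls at least 163 − 33 = 130 short of the ceiling 163.
The ceiling total is 14 × 163 = 2282, and we need 1983, so at most ⌊(2282 − 1983)/130⌋ = 2 can be that low.
k = 2 is achieved by 2 values at 33 and 12 at 163, total 2022; lower one of the 163's by 39 (still > 33) to reach 1983.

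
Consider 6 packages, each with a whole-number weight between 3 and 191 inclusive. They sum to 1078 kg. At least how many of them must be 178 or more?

If only k of them are at least 178, the other 6 − k are at most 177, so the total is at most k·191 + (6 − k)·177.
This must reach 1078, so k·191 + (6 − k)·177 ≥ 1078, giving k ≥ 2.
Exactly 2 works: 2 values at 191 and 4 at 177 total 1090; lower one of the high values by 12 (still ≥ 178) to hit 1078.

2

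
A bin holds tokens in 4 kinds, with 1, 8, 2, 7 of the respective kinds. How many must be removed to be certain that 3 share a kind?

In the worst case you take as many as possible of each kind without reaching 3: 1 + 2 + 2 + 2 = 7.
The next one must give 3 of some kind, so 7 + 1 = 8.

8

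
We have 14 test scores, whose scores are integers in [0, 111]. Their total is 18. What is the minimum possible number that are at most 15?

13

Let j be the number exceeding 15. Then the total is ≥ 16·j + 0·(14 − j) = 0 + 16j.
So 16j ≤ 18 and j ≤ 1; hence at least 14 − 1 = 13 are ≤ 15.
Exactly 13 works: 13 values at 0 and 1 at 16 total 16; raise one of the low values by 2 (still ≤ 15) to hit 18.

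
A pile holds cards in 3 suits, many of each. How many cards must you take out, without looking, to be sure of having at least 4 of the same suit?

You could draw 3 of every suit without reaching 4 of any — 9 in all.
One more forces 4 of some suit, so 9 + 1 = 10.

10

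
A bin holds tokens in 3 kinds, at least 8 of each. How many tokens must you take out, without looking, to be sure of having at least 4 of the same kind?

In the worst case you draw 3 of each of the 3 kinds: 3 × 3 = 9.
One more forces 4 of some kind, so 9 + 1 = 10.

10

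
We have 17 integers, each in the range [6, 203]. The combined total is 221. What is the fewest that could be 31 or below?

If only k of them are at most 31, the other 17 − k are at least 32, so the total is at least (17 − k)·32 + k·6.
This is ≤ 221, so (17 − k)·32 + 6k ≤ 221, which gives k ≥ 13.
Exactly 13 works: 13 values at 6 and 4 at 32 total 206; raise one of the low values by 15 (still ≤ 31) to hit 221.

13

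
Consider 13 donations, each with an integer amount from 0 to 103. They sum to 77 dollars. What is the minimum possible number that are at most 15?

If only k of them are at most 15, the other 13 − k are at least 16, so the total is at least (13 − k)·16 + k·0.
This is ≤ 77, so (13 − k)·16 + 0k ≤ 77, which gives k ≥ 9.
Exactly 9 works: 9 values at 0 and 4 at 16 total 64; raise one of the low values by 13 (still ≤ 15) to hit 77.

9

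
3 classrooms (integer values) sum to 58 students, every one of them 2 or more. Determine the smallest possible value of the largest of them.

20

Some value must be at least ⌈58/3⌉ = 20, since 3 × 19 = 57 < 58.
Equality holds with 1 value of 20 and 2 values of 19.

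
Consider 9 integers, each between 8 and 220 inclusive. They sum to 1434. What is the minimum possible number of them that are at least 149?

2

Each value short of 149 is at most 148, costing at least 220 − 148 = 72 against the maximum total of 1980.
We can afford to lose at most 1980 − 1434 = 546, so at most ⌊546/72⌋ = 7 fall short, and at least 2 are ≥ 149.
Exactly 2 works: 2 values at 220 and 7 at 148 total 1476; lower one of the high values by 42 (still ≥ 149) to hit 1434.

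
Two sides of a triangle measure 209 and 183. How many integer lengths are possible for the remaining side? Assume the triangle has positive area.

The triangle inequality gives |209 − 183| < c < 209 + 183, i.e. 26 < c < 392.
So c can be any integer from 27 to 391: 365 values.

365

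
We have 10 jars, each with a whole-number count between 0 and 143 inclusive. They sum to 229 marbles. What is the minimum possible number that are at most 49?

6

If only k of them are at most 49, the other 10 − k are at least 50, so the total is at least (10 − k)·50 + k·0.
This is ≤ 229, so (10 − k)·50 + 0k ≤ 229, which gives k ≥ 6.
Exactly 6 works: 6 values at 0 and 4 at 50 total 200; raise one of the low values by 29 (still ≤ 49) to hit 229.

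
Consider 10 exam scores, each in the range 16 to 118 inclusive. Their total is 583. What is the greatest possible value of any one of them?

118

To make one score as large as possible, make the other 9 as small as possible.
The other 9 contribute at least 9 × 16 = 144, leaving at most 583 − 144 = 439.
But each score is capped at 118, so the maximum is 118.
Achievable: one at 118 and the other 9 totalling 465, which fits since 9 × 16 ≤ 465 ≤ 9 × 118.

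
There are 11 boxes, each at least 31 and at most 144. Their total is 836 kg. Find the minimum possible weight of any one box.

Minimizing one value means maximizing the remaining 10.
The other 10 can take up 10 × 144 = 1440 ≥ 836 − 31, so one box can sit at its floor of 31.
Achievable: one at 31 and the other 10 totalling 805, which fits since 10 × 31 ≤ 805 ≤ 10 × 144.

31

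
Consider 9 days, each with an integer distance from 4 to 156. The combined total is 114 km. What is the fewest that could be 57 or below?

Let j be the number exceeding 57. Then the total is ≥ 58·j + 4·(9 − j) = 36 + 54j.
So 54j ≤ 78 and j ≤ 1; hence at least 9 − 1 = 8 are ≤ 57.
Exactly 8 works: 8 values at 4 and 1 at 58 total 90; raise one of the low values by 24 (still ≤ 57) to hit 114.

8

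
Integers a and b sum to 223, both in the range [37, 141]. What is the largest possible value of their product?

12432

For a fixed sum, the product ab is largest when a and b are as close as possible.
Taking a = 111 and b = 112 (both in [37, 141]) gives ab = 12432.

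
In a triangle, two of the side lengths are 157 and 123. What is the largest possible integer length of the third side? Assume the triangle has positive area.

The third side must be less than 157 + 123 = 280.
The largest integer below 280 is 279.

279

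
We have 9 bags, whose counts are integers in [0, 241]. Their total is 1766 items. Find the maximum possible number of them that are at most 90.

Each value at 90 or below falls at least 241 − 90 = 151 short of the ceiling 241.
The ceiling total is 9 × 241 = 2169, and we need 1766, so at most ⌊(2169 − 1766)/151⌋ = 2 can be that low.
k = 2 is achieved by 2 values at 90 and 7 at 241, total 1867; lower one of the 241's by 101 (still > 90) to reach 1766.

2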